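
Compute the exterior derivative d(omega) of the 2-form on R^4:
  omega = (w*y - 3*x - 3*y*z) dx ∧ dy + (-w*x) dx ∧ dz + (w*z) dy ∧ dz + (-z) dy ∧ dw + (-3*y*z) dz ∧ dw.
d(omega) = (-3*y) dx ∧ dy ∧ dz + (y) dx ∧ dy ∧ dw + (-x) dx ∧ dz ∧ dw + (1 - 2*z) dy ∧ dz ∧ dw

For a 2-form omega = sum_{i<j} g_{ij} dx_i ∧ dx_j, the exterior derivative is
  d(omega) = sum_{i<j} d(g_{ij}) ∧ dx_i ∧ dx_j = sum_{i<j, k} (∂g_{ij}/∂x_k) dx_k ∧ dx_i ∧ dx_j.
Expand each term, using dx_k ∧ dx_i ∧ dx_j = sgn(permutation) dx_{(a)} ∧ dx_{(b)} ∧ dx_{(c)} with (a < b < c) sorted:
  d(w*y - 3*x - 3*y*z) includes (∂/∂z)(w*y - 3*x - 3*y*z) dz = (-3*y) dz, which multiplied by dx ∧ dy gives (-3*y) dx ∧ dy ∧ dz
  d(w*y - 3*x - 3*y*z) includes (∂/∂w)(w*y - 3*x - 3*y*z) dw = (y) dw, which multiplied by dx ∧ dy gives (y) dx ∧ dy ∧ dw
  d(-w*x) includes (∂/∂w)(-w*x) dw = (-x) dw, which multiplied by dx ∧ dz gives (-x) dx ∧ dz ∧ dw
  d(w*z) includes (∂/∂w)(w*z) dw = (z) dw, which multiplied by dy ∧ dz gives (z) dy ∧ dz ∧ dw
  d(-z) includes (∂/∂z)(-z) dz = (-1) dz, which multiplied by dy ∧ dw gives (1) dy ∧ dz ∧ dw
  d(-3*y*z) includes (∂/∂y)(-3*y*z) dy = (-3*z) dy, which multiplied by dz ∧ dw gives (-3*z) dy ∧ dz ∧ dw
Collecting like 3-forms: d(omega) = (-3*y) dx ∧ dy ∧ dz + (y) dx ∧ dy ∧ dw + (-x) dx ∧ dz ∧ dw + (1 - 2*z) dy ∧ dz ∧ dw.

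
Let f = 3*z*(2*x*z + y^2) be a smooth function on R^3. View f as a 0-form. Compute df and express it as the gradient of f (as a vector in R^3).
df = (6*z^2) dx + (6*y*z) dy + (12*x*z + 3*y^2) dz; grad f = (6*z^2, 6*y*z, 12*x*z + 3*y^2)

For a 0-form f, d f = (∂f/∂x) dx + (∂f/∂y) dy + (∂f/∂z) dz. The components of the vector representation are exactly the entries of grad f in Cartesian coordinates:
  ∂f/∂x = 6*z^2
  ∂f/∂y = 6*y*z
  ∂f/∂z = 12*x*z + 3*y^2.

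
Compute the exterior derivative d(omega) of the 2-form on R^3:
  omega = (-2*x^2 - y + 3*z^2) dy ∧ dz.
d(omega) = (-4*x) dx ∧ dy ∧ dz

For a 2-form omega = sum_{i<j} g_{ij} dx_i ∧ dx_j, the exterior derivative is
  d(omega) = sum_{i<j} d(g_{ij}) ∧ dx_i ∧ dx_j = sum_{i<j, k} (∂g_{ij}/∂x_k) dx_k ∧ dx_i ∧ dx_j.
Expand each term, using dx_k ∧ dx_i ∧ dx_j = sgn(permutation) dx_{(a)} ∧ dx_{(b)} ∧ dx_{(c)} with (a < b < c) sorted:
  d(-2*x^2 - y + 3*z^2) includes (∂/∂x)(-2*x^2 - y + 3*z^2) dx = (-4*x) dx, which multiplied by dy ∧ dz gives (-4*x) dx ∧ dy ∧ dz
Collecting like 3-forms: d(omega) = (-4*x) dx ∧ dy ∧ dz.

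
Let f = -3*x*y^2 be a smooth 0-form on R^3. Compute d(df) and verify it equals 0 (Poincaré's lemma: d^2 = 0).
d(df) = 0

Step 1: df = sum_i (∂f/∂x_i) dx_i = (-3*y^2) dx + (-6*x*y) dy + (0) dz.
Step 2: Apply d again. Using the 1-form formula, the coefficient of dx ∧ dy in d(df) is ∂^2 f/∂x ∂y - ∂^2 f/∂y ∂x = (-6*y) - (-6*y) = 0 (equality of mixed partials for smooth f).
Similarly for dx ∧ dz and dy ∧ dz — all coefficients vanish. So d(df) = 0.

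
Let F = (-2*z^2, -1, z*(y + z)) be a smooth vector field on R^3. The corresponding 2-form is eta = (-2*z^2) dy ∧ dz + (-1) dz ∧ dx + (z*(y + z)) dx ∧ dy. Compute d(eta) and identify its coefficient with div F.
d(eta) = (y + 2*z) dx ∧ dy ∧ dz; div F = y + 2*z

For a 2-form in R^3 of the form above, applying d gives a 3-form with coefficient ∂P/∂x + ∂Q/∂y + ∂R/∂z:
  ∂P/∂x = 0
  ∂Q/∂y = 0
  ∂R/∂z = y + 2*z
Sum = y + 2*z, which is exactly div F.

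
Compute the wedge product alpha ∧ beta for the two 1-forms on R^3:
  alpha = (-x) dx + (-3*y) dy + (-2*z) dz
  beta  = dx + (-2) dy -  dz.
alpha ∧ beta = (2*x + 3*y) dx ∧ dy + (x + 2*z) dx ∧ dz + (3*y - 4*z) dy ∧ dz

Distribute the wedge, using dx_i ∧ dx_j = -dx_j ∧ dx_i and dx_i ∧ dx_i = 0. For each pair (i, j) with i < j, the coefficient of dx_i ∧ dx_j in alpha ∧ beta is (alpha_i * beta_j - alpha_j * beta_i). Collecting: alpha ∧ beta = (2*x + 3*y) dx ∧ dy + (x + 2*z) dx ∧ dz + (3*y - 4*z) dy ∧ dz.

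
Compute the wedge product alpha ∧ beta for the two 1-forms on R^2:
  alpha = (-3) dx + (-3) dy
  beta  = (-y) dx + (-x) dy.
alpha ∧ beta = (3*x - 3*y) dx ∧ dy

Distribute the wedge, using dx_i ∧ dx_j = -dx_j ∧ dx_i and dx_i ∧ dx_i = 0. For each pair (i, j) with i < j, the coefficient of dx_i ∧ dx_j in alpha ∧ beta is (alpha_i * beta_j - alpha_j * beta_i). Collecting: alpha ∧ beta = (3*x - 3*y) dx ∧ dy.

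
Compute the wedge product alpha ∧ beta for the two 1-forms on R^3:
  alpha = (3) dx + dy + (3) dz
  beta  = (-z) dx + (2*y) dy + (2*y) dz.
alpha ∧ beta = (6*y + z) dx ∧ dy + (6*y + 3*z) dx ∧ dz + (-4*y) dy ∧ dz

Distribute the wedge, using dx_i ∧ dx_j = -dx_j ∧ dx_i and dx_i ∧ dx_i = 0. For each pair (i, j) with i < j, the coefficient of dx_i ∧ dx_j in alpha ∧ beta is (alpha_i * beta_j - alpha_j * beta_i). Collecting: alpha ∧ beta = (6*y + z) dx ∧ dy + (6*y + 3*z) dx ∧ dz + (-4*y) dy ∧ dz.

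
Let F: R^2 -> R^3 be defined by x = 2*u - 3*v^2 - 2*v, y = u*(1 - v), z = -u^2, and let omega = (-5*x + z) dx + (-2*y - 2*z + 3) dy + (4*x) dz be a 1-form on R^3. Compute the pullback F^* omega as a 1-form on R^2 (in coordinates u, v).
F^* omega = (-2*u^2*v - 16*u^2 + 22*u*v^2 + 20*u*v - 22*u + 30*v^2 + 17*v + 3) du + (-2*u^3 + 4*u^2*v + 4*u^2 + 60*u*v + 17*u - 90*v^3 - 90*v^2 - 20*v) dv

Using F^*(f dg) = (f ∘ F) d(g ∘ F), substitute each coordinate x_i by F_i(u, v) in f_i, and replace dx_i by d F_i = (∂F_i/∂u) du + (∂F_i/∂v) dv.
  For the x component: f_1(F) = -u^2 - 10*u + 15*v^2 + 10*v; d F_1 = (2) du + (-6*v - 2) dv
  For the y component: f_2(F) = 2*u^2 + 2*u*v - 2*u + 3; d F_2 = (1 - v) du + (-u) dv
  For the z component: f_3(F) = 8*u - 12*v^2 - 8*v; d F_3 = (-2*u) du + (0) dv
Combining and collecting du, dv coefficients:
  coeff of du: -2*u^2*v - 16*u^2 + 22*u*v^2 + 20*u*v - 22*u + 30*v^2 + 17*v + 3
  coeff of dv: -2*u^3 + 4*u^2*v + 4*u^2 + 60*u*v + 17*u - 90*v^3 - 90*v^2 - 20*v
F^* omega = (-2*u^2*v - 16*u^2 + 22*u*v^2 + 20*u*v - 22*u + 30*v^2 + 17*v + 3) du + (-2*u^3 + 4*u^2*v + 4*u^2 + 60*u*v + 17*u - 90*v^3 - 90*v^2 - 20*v) dv.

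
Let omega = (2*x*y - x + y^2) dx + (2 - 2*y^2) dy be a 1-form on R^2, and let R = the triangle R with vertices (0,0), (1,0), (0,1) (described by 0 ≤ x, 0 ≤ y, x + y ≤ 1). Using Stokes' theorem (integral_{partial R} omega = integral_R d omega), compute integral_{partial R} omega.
integral_(partial R) omega = -2/3

Stokes: integral_partial_R omega = integral_R d omega with d omega = (∂Q/∂x - ∂P/∂y) dx ∧ dy.
  ∂Q/∂x = 0
  ∂P/∂y = 2*x + 2*y
  integrand = ∂Q/∂x - ∂P/∂y = -2*x - 2*y.
Integrating over R: integral_0^1 integral_0^{1-x} (-2*x - 2*y) dy dx = -2/3.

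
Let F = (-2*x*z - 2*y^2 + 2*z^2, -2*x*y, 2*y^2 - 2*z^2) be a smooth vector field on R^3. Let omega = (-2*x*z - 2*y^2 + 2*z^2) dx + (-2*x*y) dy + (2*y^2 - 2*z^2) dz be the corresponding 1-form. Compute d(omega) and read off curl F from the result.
d(omega) = (4*y) dy ∧ dz + (-2*x + 4*z) dz ∧ dx + (2*y) dx ∧ dy; curl F = (4*y, -2*x + 4*z, 2*y)

d omega = sum_{i<j} (∂f_j/∂x_i - ∂f_i/∂x_j) dx_i ∧ dx_j. Under the identification (dy ∧ dz, dz ∧ dx, dx ∧ dy) ↔ (e_x, e_y, e_z), the coefficients are exactly the components of curl F. Compute:
  ∂R/∂y - ∂Q/∂z = (4*y) - (0) = 4*y
  ∂P/∂z - ∂R/∂x = (-2*x + 4*z) - (0) = -2*x + 4*z
  ∂Q/∂x - ∂P/∂y = (-2*y) - (-4*y) = 2*y.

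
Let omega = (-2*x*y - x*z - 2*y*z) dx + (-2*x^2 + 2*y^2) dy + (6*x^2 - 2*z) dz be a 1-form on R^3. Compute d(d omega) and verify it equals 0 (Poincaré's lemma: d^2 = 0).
d(d omega) = 0

Step 1: d omega = sum_{i<j} (∂f_j/∂x_i - ∂f_i/∂x_j) dx_i ∧ dx_j:
  coeff of dx ∧ dy: -2*x + 2*z
  coeff of dx ∧ dz: 13*x + 2*y
  coeff of dy ∧ dz: 0
Step 2: Apply d again to each 2-form coefficient. The only possible 3-form in R^3 is dx ∧ dy ∧ dz, with coefficient
  ∂(coeff of dy∧dz)/∂x - ∂(coeff of dx∧dz)/∂y + ∂(coeff of dx∧dy)/∂z
  = ∂/∂x (0) - ∂/∂y (13*x + 2*y) + ∂/∂z (-2*x + 2*z).
Each of these terms simplifies to sums of mixed partials that cancel in pairs. The result is 0 (by equality of mixed partials for smooth functions — Schwarz / Clairaut).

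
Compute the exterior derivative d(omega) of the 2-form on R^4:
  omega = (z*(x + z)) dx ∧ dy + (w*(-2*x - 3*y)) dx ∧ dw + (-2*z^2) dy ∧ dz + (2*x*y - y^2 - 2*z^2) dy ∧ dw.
d(omega) = (x + 2*z) dx ∧ dy ∧ dz + (3*w + 2*y) dx ∧ dy ∧ dw + (4*z) dy ∧ dz ∧ dw

For a 2-form omega = sum_{i<j} g_{ij} dx_i ∧ dx_j, the exterior derivative is
  d(omega) = sum_{i<j} d(g_{ij}) ∧ dx_i ∧ dx_j = sum_{i<j, k} (∂g_{ij}/∂x_k) dx_k ∧ dx_i ∧ dx_j.
Expand each term, using dx_k ∧ dx_i ∧ dx_j = sgn(permutation) dx_{(a)} ∧ dx_{(b)} ∧ dx_{(c)} with (a < b < c) sorted:
  d(z*(x + z)) includes (∂/∂z)(z*(x + z)) dz = (x + 2*z) dz, which multiplied by dx ∧ dy gives (x + 2*z) dx ∧ dy ∧ dz
  d(w*(-2*x - 3*y)) includes (∂/∂y)(w*(-2*x - 3*y)) dy = (-3*w) dy, which multiplied by dx ∧ dw gives (3*w) dx ∧ dy ∧ dw
  d(2*x*y - y^2 - 2*z^2) includes (∂/∂x)(2*x*y - y^2 - 2*z^2) dx = (2*y) dx, which multiplied by dy ∧ dw gives (2*y) dx ∧ dy ∧ dw
  d(2*x*y - y^2 - 2*z^2) includes (∂/∂z)(2*x*y - y^2 - 2*z^2) dz = (-4*z) dz, which multiplied by dy ∧ dw gives (4*z) dy ∧ dz ∧ dw
Collecting like 3-forms: d(omega) = (x + 2*z) dx ∧ dy ∧ dz + (3*w + 2*y) dx ∧ dy ∧ dw + (4*z) dy ∧ dz ∧ dw.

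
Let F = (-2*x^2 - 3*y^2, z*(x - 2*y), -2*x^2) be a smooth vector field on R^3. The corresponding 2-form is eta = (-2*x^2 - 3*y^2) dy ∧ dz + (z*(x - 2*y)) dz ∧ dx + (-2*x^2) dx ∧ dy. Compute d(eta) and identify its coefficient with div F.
d(eta) = (-4*x - 2*z) dx ∧ dy ∧ dz; div F = -4*x - 2*z

For a 2-form in R^3 of the form above, applying d gives a 3-form with coefficient ∂P/∂x + ∂Q/∂y + ∂R/∂z:
  ∂P/∂x = -4*x
  ∂Q/∂y = -2*z
  ∂R/∂z = 0
Sum = -4*x - 2*z, which is exactly div F.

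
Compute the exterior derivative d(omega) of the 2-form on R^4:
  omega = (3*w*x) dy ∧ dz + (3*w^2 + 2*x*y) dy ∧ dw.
d(omega) = (3*w) dx ∧ dy ∧ dz + (3*x) dy ∧ dz ∧ dw + (2*y) dx ∧ dy ∧ dw

For a 2-form omega = sum_{i<j} g_{ij} dx_i ∧ dx_j, the exterior derivative is
  d(omega) = sum_{i<j} d(g_{ij}) ∧ dx_i ∧ dx_j = sum_{i<j, k} (∂g_{ij}/∂x_k) dx_k ∧ dx_i ∧ dx_j.
Expand each term, using dx_k ∧ dx_i ∧ dx_j = sgn(permutation) dx_{(a)} ∧ dx_{(b)} ∧ dx_{(c)} with (a < b < c) sorted:
  d(3*w*x) includes (∂/∂x)(3*w*x) dx = (3*w) dx, which multiplied by dy ∧ dz gives (3*w) dx ∧ dy ∧ dz
  d(3*w*x) includes (∂/∂w)(3*w*x) dw = (3*x) dw, which multiplied by dy ∧ dz gives (3*x) dy ∧ dz ∧ dw
  d(3*w^2 + 2*x*y) includes (∂/∂x)(3*w^2 + 2*x*y) dx = (2*y) dx, which multiplied by dy ∧ dw gives (2*y) dx ∧ dy ∧ dw
Collecting like 3-forms: d(omega) = (3*w) dx ∧ dy ∧ dz + (3*x) dy ∧ dz ∧ dw + (2*y) dx ∧ dy ∧ dw.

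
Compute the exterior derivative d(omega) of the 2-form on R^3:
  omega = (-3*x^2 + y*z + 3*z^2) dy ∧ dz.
d(omega) = (-6*x) dx ∧ dy ∧ dz

For a 2-form omega = sum_{i<j} g_{ij} dx_i ∧ dx_j, the exterior derivative is
  d(omega) = sum_{i<j} d(g_{ij}) ∧ dx_i ∧ dx_j = sum_{i<j, k} (∂g_{ij}/∂x_k) dx_k ∧ dx_i ∧ dx_j.
Expand each term, using dx_k ∧ dx_i ∧ dx_j = sgn(permutation) dx_{(a)} ∧ dx_{(b)} ∧ dx_{(c)} with (a < b < c) sorted:
  d(-3*x^2 + y*z + 3*z^2) includes (∂/∂x)(-3*x^2 + y*z + 3*z^2) dx = (-6*x) dx, which multiplied by dy ∧ dz gives (-6*x) dx ∧ dy ∧ dz
Collecting like 3-forms: d(omega) = (-6*x) dx ∧ dy ∧ dz.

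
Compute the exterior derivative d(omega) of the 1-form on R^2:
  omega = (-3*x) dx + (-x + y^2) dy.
d(omega) = (-1) dx ∧ dy

For a 1-form omega = sum_i f_i dx_i, the exterior derivative is
  d(omega) = sum_{i < j} (∂f_j/∂x_i - ∂f_i/∂x_j) dx_i ∧ dx_j.
  coefficient of dx ∧ dy: ∂f_2/∂x - ∂f_1/∂y = ∂(-x + y^2)/∂x - ∂(-3*x)/∂y = -1
Assembling: d(omega) = (-1) dx ∧ dy.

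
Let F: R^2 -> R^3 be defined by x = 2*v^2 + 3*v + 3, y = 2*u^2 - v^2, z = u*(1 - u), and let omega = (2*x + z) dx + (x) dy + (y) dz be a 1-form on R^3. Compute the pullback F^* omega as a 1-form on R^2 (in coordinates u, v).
F^* omega = (-4*u^3 + 2*u^2 + 10*u*v^2 + 12*u*v + 12*u - v^2) du + (-4*u^2*v - 3*u^2 + 4*u*v + 3*u + 12*v^3 + 30*v^2 + 36*v + 18) dv

Using F^*(f dg) = (f ∘ F) d(g ∘ F), substitute each coordinate x_i by F_i(u, v) in f_i, and replace dx_i by d F_i = (∂F_i/∂u) du + (∂F_i/∂v) dv.
  For the x component: f_1(F) = -u^2 + u + 4*v^2 + 6*v + 6; d F_1 = (0) du + (4*v + 3) dv
  For the y component: f_2(F) = 2*v^2 + 3*v + 3; d F_2 = (4*u) du + (-2*v) dv
  For the z component: f_3(F) = 2*u^2 - v^2; d F_3 = (1 - 2*u) du + (0) dv
Combining and collecting du, dv coefficients:
  coeff of du: -4*u^3 + 2*u^2 + 10*u*v^2 + 12*u*v + 12*u - v^2
  coeff of dv: -4*u^2*v - 3*u^2 + 4*u*v + 3*u + 12*v^3 + 30*v^2 + 36*v + 18
F^* omega = (-4*u^3 + 2*u^2 + 10*u*v^2 + 12*u*v + 12*u - v^2) du + (-4*u^2*v - 3*u^2 + 4*u*v + 3*u + 12*v^3 + 30*v^2 + 36*v + 18) dv.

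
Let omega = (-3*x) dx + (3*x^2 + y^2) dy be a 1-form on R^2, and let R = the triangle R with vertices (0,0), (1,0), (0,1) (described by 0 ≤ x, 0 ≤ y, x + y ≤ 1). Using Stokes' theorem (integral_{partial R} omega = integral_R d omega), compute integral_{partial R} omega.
integral_(partial R) omega = 1

Stokes: integral_partial_R omega = integral_R d omega with d omega = (∂Q/∂x - ∂P/∂y) dx ∧ dy.
  ∂Q/∂x = 6*x
  ∂P/∂y = 0
  integrand = ∂Q/∂x - ∂P/∂y = 6*x.
Integrating over R: integral_0^1 integral_0^{1-x} (6*x) dy dx = 1.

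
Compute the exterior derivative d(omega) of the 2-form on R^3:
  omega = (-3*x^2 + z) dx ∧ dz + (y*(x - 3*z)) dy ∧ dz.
d(omega) = (y) dx ∧ dy ∧ dz

For a 2-form omega = sum_{i<j} g_{ij} dx_i ∧ dx_j, the exterior derivative is
  d(omega) = sum_{i<j} d(g_{ij}) ∧ dx_i ∧ dx_j = sum_{i<j, k} (∂g_{ij}/∂x_k) dx_k ∧ dx_i ∧ dx_j.
Expand each term, using dx_k ∧ dx_i ∧ dx_j = sgn(permutation) dx_{(a)} ∧ dx_{(b)} ∧ dx_{(c)} with (a < b < c) sorted:
  d(y*(x - 3*z)) includes (∂/∂x)(y*(x - 3*z)) dx = (y) dx, which multiplied by dy ∧ dz gives (y) dx ∧ dy ∧ dz
Collecting like 3-forms: d(omega) = (y) dx ∧ dy ∧ dz.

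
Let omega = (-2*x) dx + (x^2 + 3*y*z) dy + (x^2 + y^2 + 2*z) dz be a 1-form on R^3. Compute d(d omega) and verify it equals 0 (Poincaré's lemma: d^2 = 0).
d(d omega) = 0

Step 1: d omega = sum_{i<j} (∂f_j/∂x_i - ∂f_i/∂x_j) dx_i ∧ dx_j:
  coeff of dx ∧ dy: 2*x
  coeff of dx ∧ dz: 2*x
  coeff of dy ∧ dz: -y
Step 2: Apply d again to each 2-form coefficient. The only possible 3-form in R^3 is dx ∧ dy ∧ dz, with coefficient
  ∂(coeff of dy∧dz)/∂x - ∂(coeff of dx∧dz)/∂y + ∂(coeff of dx∧dy)/∂z
  = ∂/∂x (-y) - ∂/∂y (2*x) + ∂/∂z (2*x).
Each of these terms simplifies to sums of mixed partials that cancel in pairs. The result is 0 (by equality of mixed partials for smooth functions — Schwarz / Clairaut).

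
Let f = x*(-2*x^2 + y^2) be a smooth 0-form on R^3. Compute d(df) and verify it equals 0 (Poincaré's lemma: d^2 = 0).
d(df) = 0

Step 1: df = sum_i (∂f/∂x_i) dx_i = (-6*x^2 + y^2) dx + (2*x*y) dy + (0) dz.
Step 2: Apply d again. Using the 1-form formula, the coefficient of dx ∧ dy in d(df) is ∂^2 f/∂x ∂y - ∂^2 f/∂y ∂x = (2*y) - (2*y) = 0 (equality of mixed partials for smooth f).
Similarly for dx ∧ dz and dy ∧ dz — all coefficients vanish. So d(df) = 0.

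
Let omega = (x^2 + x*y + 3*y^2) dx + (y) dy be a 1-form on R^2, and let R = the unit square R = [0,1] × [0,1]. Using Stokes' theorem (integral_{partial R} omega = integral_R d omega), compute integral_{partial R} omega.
integral_(partial R) omega = -7/2

Stokes: integral_partial_R omega = integral_R d omega with d omega = (∂Q/∂x - ∂P/∂y) dx ∧ dy.
  ∂Q/∂x = 0
  ∂P/∂y = x + 6*y
  integrand = ∂Q/∂x - ∂P/∂y = -x - 6*y.
Integrating over R: integral_0^1 integral_0^1 (-x - 6*y) dx dy = -7/2.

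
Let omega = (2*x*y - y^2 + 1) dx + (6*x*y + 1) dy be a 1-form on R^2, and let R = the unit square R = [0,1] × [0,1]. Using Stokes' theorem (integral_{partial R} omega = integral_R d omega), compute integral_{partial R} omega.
integral_(partial R) omega = 3

Stokes: integral_partial_R omega = integral_R d omega with d omega = (∂Q/∂x - ∂P/∂y) dx ∧ dy.
  ∂Q/∂x = 6*y
  ∂P/∂y = 2*x - 2*y
  integrand = ∂Q/∂x - ∂P/∂y = -2*x + 8*y.
Integrating over R: integral_0^1 integral_0^1 (-2*x + 8*y) dx dy = 3.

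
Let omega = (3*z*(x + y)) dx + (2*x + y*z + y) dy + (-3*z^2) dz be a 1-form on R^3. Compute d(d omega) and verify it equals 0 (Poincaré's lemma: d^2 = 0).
d(d omega) = 0

Step 1: d omega = sum_{i<j} (∂f_j/∂x_i - ∂f_i/∂x_j) dx_i ∧ dx_j:
  coeff of dx ∧ dy: 2 - 3*z
  coeff of dx ∧ dz: -3*x - 3*y
  coeff of dy ∧ dz: -y
Step 2: Apply d again to each 2-form coefficient. The only possible 3-form in R^3 is dx ∧ dy ∧ dz, with coefficient
  ∂(coeff of dy∧dz)/∂x - ∂(coeff of dx∧dz)/∂y + ∂(coeff of dx∧dy)/∂z
  = ∂/∂x (-y) - ∂/∂y (-3*x - 3*y) + ∂/∂z (2 - 3*z).
Each of these terms simplifies to sums of mixed partials that cancel in pairs. The result is 0 (by equality of mixed partials for smooth functions — Schwarz / Clairaut).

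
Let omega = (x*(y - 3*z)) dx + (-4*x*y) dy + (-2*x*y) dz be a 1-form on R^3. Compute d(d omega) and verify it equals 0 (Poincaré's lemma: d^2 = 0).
d(d omega) = 0

Step 1: d omega = sum_{i<j} (∂f_j/∂x_i - ∂f_i/∂x_j) dx_i ∧ dx_j:
  coeff of dx ∧ dy: -x - 4*y
  coeff of dx ∧ dz: 3*x - 2*y
  coeff of dy ∧ dz: -2*x
Step 2: Apply d again to each 2-form coefficient. The only possible 3-form in R^3 is dx ∧ dy ∧ dz, with coefficient
  ∂(coeff of dy∧dz)/∂x - ∂(coeff of dx∧dz)/∂y + ∂(coeff of dx∧dy)/∂z
  = ∂/∂x (-2*x) - ∂/∂y (3*x - 2*y) + ∂/∂z (-x - 4*y).
Each of these terms simplifies to sums of mixed partials that cancel in pairs. The result is 0 (by equality of mixed partials for smooth functions — Schwarz / Clairaut).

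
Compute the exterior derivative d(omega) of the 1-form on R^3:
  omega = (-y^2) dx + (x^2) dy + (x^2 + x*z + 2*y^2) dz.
d(omega) = (2*x + 2*y) dx ∧ dy + (2*x + z) dx ∧ dz + (4*y) dy ∧ dz

For a 1-form omega = sum_i f_i dx_i, the exterior derivative is
  d(omega) = sum_{i < j} (∂f_j/∂x_i - ∂f_i/∂x_j) dx_i ∧ dx_j.
  coefficient of dx ∧ dy: ∂f_2/∂x - ∂f_1/∂y = ∂(x^2)/∂x - ∂(-y^2)/∂y = 2*x + 2*y
  coefficient of dx ∧ dz: ∂f_3/∂x - ∂f_1/∂z = ∂(x^2 + x*z + 2*y^2)/∂x - ∂(-y^2)/∂z = 2*x + z
  coefficient of dy ∧ dz: ∂f_3/∂y - ∂f_2/∂z = ∂(x^2 + x*z + 2*y^2)/∂y - ∂(x^2)/∂z = 4*y
Assembling: d(omega) = (2*x + 2*y) dx ∧ dy + (2*x + z) dx ∧ dz + (4*y) dy ∧ dz.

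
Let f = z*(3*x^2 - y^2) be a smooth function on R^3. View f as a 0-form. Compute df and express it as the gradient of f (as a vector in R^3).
df = (6*x*z) dx + (-2*y*z) dy + (3*x^2 - y^2) dz; grad f = (6*x*z, -2*y*z, 3*x^2 - y^2)

For a 0-form f, d f = (∂f/∂x) dx + (∂f/∂y) dy + (∂f/∂z) dz. The components of the vector representation are exactly the entries of grad f in Cartesian coordinates:
  ∂f/∂x = 6*x*z
  ∂f/∂y = -2*y*z
  ∂f/∂z = 3*x^2 - y^2.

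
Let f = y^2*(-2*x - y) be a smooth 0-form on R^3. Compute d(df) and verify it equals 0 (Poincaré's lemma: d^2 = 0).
d(df) = 0

Step 1: df = sum_i (∂f/∂x_i) dx_i = (-2*y^2) dx + (y*(-4*x - 3*y)) dy + (0) dz.
Step 2: Apply d again. Using the 1-form formula, the coefficient of dx ∧ dy in d(df) is ∂^2 f/∂x ∂y - ∂^2 f/∂y ∂x = (-4*y) - (-4*y) = 0 (equality of mixed partials for smooth f).
Similarly for dx ∧ dz and dy ∧ dz — all coefficients vanish. So d(df) = 0.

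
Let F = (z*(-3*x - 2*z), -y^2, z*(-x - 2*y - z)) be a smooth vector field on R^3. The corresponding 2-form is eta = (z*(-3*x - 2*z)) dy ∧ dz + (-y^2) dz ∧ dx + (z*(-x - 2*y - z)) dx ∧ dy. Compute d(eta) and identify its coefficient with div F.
d(eta) = (-x - 4*y - 5*z) dx ∧ dy ∧ dz; div F = -x - 4*y - 5*z

For a 2-form in R^3 of the form above, applying d gives a 3-form with coefficient ∂P/∂x + ∂Q/∂y + ∂R/∂z:
  ∂P/∂x = -3*z
  ∂Q/∂y = -2*y
  ∂R/∂z = -x - 2*y - 2*z
Sum = -x - 4*y - 5*z, which is exactly div F.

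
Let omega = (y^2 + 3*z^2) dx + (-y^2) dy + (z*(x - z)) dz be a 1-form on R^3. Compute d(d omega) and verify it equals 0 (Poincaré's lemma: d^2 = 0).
d(d omega) = 0

Step 1: d omega = sum_{i<j} (∂f_j/∂x_i - ∂f_i/∂x_j) dx_i ∧ dx_j:
  coeff of dx ∧ dy: -2*y
  coeff of dx ∧ dz: -5*z
  coeff of dy ∧ dz: 0
Step 2: Apply d again to each 2-form coefficient. The only possible 3-form in R^3 is dx ∧ dy ∧ dz, with coefficient
  ∂(coeff of dy∧dz)/∂x - ∂(coeff of dx∧dz)/∂y + ∂(coeff of dx∧dy)/∂z
  = ∂/∂x (0) - ∂/∂y (-5*z) + ∂/∂z (-2*y).
Each of these terms simplifies to sums of mixed partials that cancel in pairs. The result is 0 (by equality of mixed partials for smooth functions — Schwarz / Clairaut).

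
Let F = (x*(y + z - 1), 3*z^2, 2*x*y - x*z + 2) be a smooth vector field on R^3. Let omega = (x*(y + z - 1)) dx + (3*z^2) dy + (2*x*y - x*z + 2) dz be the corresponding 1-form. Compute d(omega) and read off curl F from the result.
d(omega) = (2*x - 6*z) dy ∧ dz + (x - 2*y + z) dz ∧ dx + (-x) dx ∧ dy; curl F = (2*x - 6*z, x - 2*y + z, -x)

d omega = sum_{i<j} (∂f_j/∂x_i - ∂f_i/∂x_j) dx_i ∧ dx_j. Under the identification (dy ∧ dz, dz ∧ dx, dx ∧ dy) ↔ (e_x, e_y, e_z), the coefficients are exactly the components of curl F. Compute:
  ∂R/∂y - ∂Q/∂z = (2*x) - (6*z) = 2*x - 6*z
  ∂P/∂z - ∂R/∂x = (x) - (2*y - z) = x - 2*y + z
  ∂Q/∂x - ∂P/∂y = (0) - (x) = -x.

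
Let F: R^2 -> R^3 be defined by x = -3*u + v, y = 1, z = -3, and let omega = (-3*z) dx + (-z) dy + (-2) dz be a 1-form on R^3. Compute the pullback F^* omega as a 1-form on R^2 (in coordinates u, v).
F^* omega = (-27) du + (9) dv

Using F^*(f dg) = (f ∘ F) d(g ∘ F), substitute each coordinate x_i by F_i(u, v) in f_i, and replace dx_i by d F_i = (∂F_i/∂u) du + (∂F_i/∂v) dv.
  For the x component: f_1(F) = 9; d F_1 = (-3) du + (1) dv
  For the y component: f_2(F) = 3; d F_2 = (0) du + (0) dv
  For the z component: f_3(F) = -2; d F_3 = (0) du + (0) dv
Combining and collecting du, dv coefficients:
  coeff of du: -27
  coeff of dv: 9
F^* omega = (-27) du + (9) dv.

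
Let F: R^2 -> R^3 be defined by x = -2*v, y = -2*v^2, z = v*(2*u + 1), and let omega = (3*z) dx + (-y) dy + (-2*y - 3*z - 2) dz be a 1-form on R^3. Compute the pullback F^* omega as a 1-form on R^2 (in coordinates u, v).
F^* omega = (2*v*(-6*u*v + 4*v^2 - 3*v - 2)) du + (-12*u^2*v + 8*u*v^2 - 24*u*v - 4*u - 8*v^3 + 4*v^2 - 9*v - 2) dv

Using F^*(f dg) = (f ∘ F) d(g ∘ F), substitute each coordinate x_i by F_i(u, v) in f_i, and replace dx_i by d F_i = (∂F_i/∂u) du + (∂F_i/∂v) dv.
  For the x component: f_1(F) = 3*v*(2*u + 1); d F_1 = (0) du + (-2) dv
  For the y component: f_2(F) = 2*v^2; d F_2 = (0) du + (-4*v) dv
  For the z component: f_3(F) = -6*u*v + 4*v^2 - 3*v - 2; d F_3 = (2*v) du + (2*u + 1) dv
Combining and collecting du, dv coefficients:
  coeff of du: 2*v*(-6*u*v + 4*v^2 - 3*v - 2)
  coeff of dv: -12*u^2*v + 8*u*v^2 - 24*u*v - 4*u - 8*v^3 + 4*v^2 - 9*v - 2
F^* omega = (2*v*(-6*u*v + 4*v^2 - 3*v - 2)) du + (-12*u^2*v + 8*u*v^2 - 24*u*v - 4*u - 8*v^3 + 4*v^2 - 9*v - 2) dv.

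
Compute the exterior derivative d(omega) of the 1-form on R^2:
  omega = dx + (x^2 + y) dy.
d(omega) = (2*x) dx ∧ dy

For a 1-form omega = sum_i f_i dx_i, the exterior derivative is
  d(omega) = sum_{i < j} (∂f_j/∂x_i - ∂f_i/∂x_j) dx_i ∧ dx_j.
  coefficient of dx ∧ dy: ∂f_2/∂x - ∂f_1/∂y = ∂(x^2 + y)/∂x - ∂(1)/∂y = 2*x
Assembling: d(omega) = (2*x) dx ∧ dy.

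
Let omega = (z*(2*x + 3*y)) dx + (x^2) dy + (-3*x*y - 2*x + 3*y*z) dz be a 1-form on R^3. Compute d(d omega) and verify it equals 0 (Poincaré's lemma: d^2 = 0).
d(d omega) = 0

Step 1: d omega = sum_{i<j} (∂f_j/∂x_i - ∂f_i/∂x_j) dx_i ∧ dx_j:
  coeff of dx ∧ dy: 2*x - 3*z
  coeff of dx ∧ dz: -2*x - 6*y - 2
  coeff of dy ∧ dz: -3*x + 3*z
Step 2: Apply d again to each 2-form coefficient. The only possible 3-form in R^3 is dx ∧ dy ∧ dz, with coefficient
  ∂(coeff of dy∧dz)/∂x - ∂(coeff of dx∧dz)/∂y + ∂(coeff of dx∧dy)/∂z
  = ∂/∂x (-3*x + 3*z) - ∂/∂y (-2*x - 6*y - 2) + ∂/∂z (2*x - 3*z).
Each of these terms simplifies to sums of mixed partials that cancel in pairs. The result is 0 (by equality of mixed partials for smooth functions — Schwarz / Clairaut).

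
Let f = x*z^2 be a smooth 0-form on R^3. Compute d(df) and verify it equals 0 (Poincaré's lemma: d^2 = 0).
d(df) = 0

Step 1: df = sum_i (∂f/∂x_i) dx_i = (z^2) dx + (0) dy + (2*x*z) dz.
Step 2: Apply d again. Using the 1-form formula, the coefficient of dx ∧ dy in d(df) is ∂^2 f/∂x ∂y - ∂^2 f/∂y ∂x = (0) - (0) = 0 (equality of mixed partials for smooth f).
Similarly for dx ∧ dz and dy ∧ dz — all coefficients vanish. So d(df) = 0.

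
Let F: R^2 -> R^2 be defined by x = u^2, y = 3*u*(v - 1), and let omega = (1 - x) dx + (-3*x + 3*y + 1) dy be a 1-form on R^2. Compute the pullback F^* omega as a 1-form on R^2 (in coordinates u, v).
F^* omega = (-2*u^3 - 9*u^2*v + 9*u^2 + 27*u*v^2 - 54*u*v + 29*u + 3*v - 3) du + (3*u*(-3*u^2 + 9*u*v - 9*u + 1)) dv

Using F^*(f dg) = (f ∘ F) d(g ∘ F), substitute each coordinate x_i by F_i(u, v) in f_i, and replace dx_i by d F_i = (∂F_i/∂u) du + (∂F_i/∂v) dv.
  For the x component: f_1(F) = 1 - u^2; d F_1 = (2*u) du + (0) dv
  For the y component: f_2(F) = -3*u^2 + 9*u*v - 9*u + 1; d F_2 = (3*v - 3) du + (3*u) dv
Combining and collecting du, dv coefficients:
  coeff of du: -2*u^3 - 9*u^2*v + 9*u^2 + 27*u*v^2 - 54*u*v + 29*u + 3*v - 3
  coeff of dv: 3*u*(-3*u^2 + 9*u*v - 9*u + 1)
F^* omega = (-2*u^3 - 9*u^2*v + 9*u^2 + 27*u*v^2 - 54*u*v + 29*u + 3*v - 3) du + (3*u*(-3*u^2 + 9*u*v - 9*u + 1)) dv.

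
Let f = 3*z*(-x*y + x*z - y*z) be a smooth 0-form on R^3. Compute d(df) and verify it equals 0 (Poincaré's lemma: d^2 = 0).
d(df) = 0

Step 1: df = sum_i (∂f/∂x_i) dx_i = (3*z*(-y + z)) dx + (3*z*(-x - z)) dy + (-3*x*y + 6*x*z - 6*y*z) dz.
Step 2: Apply d again. Using the 1-form formula, the coefficient of dx ∧ dy in d(df) is ∂^2 f/∂x ∂y - ∂^2 f/∂y ∂x = (-3*z) - (-3*z) = 0 (equality of mixed partials for smooth f).
Similarly for dx ∧ dz and dy ∧ dz — all coefficients vanish. So d(df) = 0.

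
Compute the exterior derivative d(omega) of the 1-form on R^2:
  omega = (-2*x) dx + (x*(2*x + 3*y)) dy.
d(omega) = (4*x + 3*y) dx ∧ dy

For a 1-form omega = sum_i f_i dx_i, the exterior derivative is
  d(omega) = sum_{i < j} (∂f_j/∂x_i - ∂f_i/∂x_j) dx_i ∧ dx_j.
  coefficient of dx ∧ dy: ∂f_2/∂x - ∂f_1/∂y = ∂(x*(2*x + 3*y))/∂x - ∂(-2*x)/∂y = 4*x + 3*y
Assembling: d(omega) = (4*x + 3*y) dx ∧ dy.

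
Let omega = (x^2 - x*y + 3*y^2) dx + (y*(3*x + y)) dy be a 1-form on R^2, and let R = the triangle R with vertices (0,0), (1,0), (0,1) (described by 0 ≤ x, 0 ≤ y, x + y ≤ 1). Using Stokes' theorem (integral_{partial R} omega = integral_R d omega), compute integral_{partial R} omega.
integral_(partial R) omega = -1/3

Stokes: integral_partial_R omega = integral_R d omega with d omega = (∂Q/∂x - ∂P/∂y) dx ∧ dy.
  ∂Q/∂x = 3*y
  ∂P/∂y = -x + 6*y
  integrand = ∂Q/∂x - ∂P/∂y = x - 3*y.
Integrating over R: integral_0^1 integral_0^{1-x} (x - 3*y) dy dx = -1/3.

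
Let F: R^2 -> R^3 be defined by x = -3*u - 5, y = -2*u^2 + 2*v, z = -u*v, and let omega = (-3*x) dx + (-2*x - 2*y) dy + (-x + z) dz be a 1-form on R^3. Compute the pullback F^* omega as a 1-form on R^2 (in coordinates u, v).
F^* omega = (-16*u^3 - 24*u^2 + u*v^2 + 13*u*v - 67*u - 5*v - 45) du + (u^2*v + 5*u^2 + 7*u - 8*v + 20) dv

Using F^*(f dg) = (f ∘ F) d(g ∘ F), substitute each coordinate x_i by F_i(u, v) in f_i, and replace dx_i by d F_i = (∂F_i/∂u) du + (∂F_i/∂v) dv.
  For the x component: f_1(F) = 9*u + 15; d F_1 = (-3) du + (0) dv
  For the y component: f_2(F) = 4*u^2 + 6*u - 4*v + 10; d F_2 = (-4*u) du + (2) dv
  For the z component: f_3(F) = -u*v + 3*u + 5; d F_3 = (-v) du + (-u) dv
Combining and collecting du, dv coefficients:
  coeff of du: -16*u^3 - 24*u^2 + u*v^2 + 13*u*v - 67*u - 5*v - 45
  coeff of dv: u^2*v + 5*u^2 + 7*u - 8*v + 20
F^* omega = (-16*u^3 - 24*u^2 + u*v^2 + 13*u*v - 67*u - 5*v - 45) du + (u^2*v + 5*u^2 + 7*u - 8*v + 20) dv.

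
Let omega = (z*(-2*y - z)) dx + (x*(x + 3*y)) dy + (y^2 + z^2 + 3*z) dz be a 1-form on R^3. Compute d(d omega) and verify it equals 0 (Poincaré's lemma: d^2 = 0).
d(d omega) = 0

Step 1: d omega = sum_{i<j} (∂f_j/∂x_i - ∂f_i/∂x_j) dx_i ∧ dx_j:
  coeff of dx ∧ dy: 2*x + 3*y + 2*z
  coeff of dx ∧ dz: 2*y + 2*z
  coeff of dy ∧ dz: 2*y
Step 2: Apply d again to each 2-form coefficient. The only possible 3-form in R^3 is dx ∧ dy ∧ dz, with coefficient
  ∂(coeff of dy∧dz)/∂x - ∂(coeff of dx∧dz)/∂y + ∂(coeff of dx∧dy)/∂z
  = ∂/∂x (2*y) - ∂/∂y (2*y + 2*z) + ∂/∂z (2*x + 3*y + 2*z).
Each of these terms simplifies to sums of mixed partials that cancel in pairs. The result is 0 (by equality of mixed partials for smooth functions — Schwarz / Clairaut).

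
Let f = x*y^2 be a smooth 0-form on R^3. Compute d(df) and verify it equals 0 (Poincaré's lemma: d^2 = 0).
d(df) = 0

Step 1: df = sum_i (∂f/∂x_i) dx_i = (y^2) dx + (2*x*y) dy + (0) dz.
Step 2: Apply d again. Using the 1-form formula, the coefficient of dx ∧ dy in d(df) is ∂^2 f/∂x ∂y - ∂^2 f/∂y ∂x = (2*y) - (2*y) = 0 (equality of mixed partials for smooth f).
Similarly for dx ∧ dz and dy ∧ dz — all coefficients vanish. So d(df) = 0.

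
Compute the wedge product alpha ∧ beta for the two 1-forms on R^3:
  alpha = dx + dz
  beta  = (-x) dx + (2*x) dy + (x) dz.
alpha ∧ beta = (2*x) dx ∧ dy + (2*x) dx ∧ dz + (-2*x) dy ∧ dz

Distribute the wedge, using dx_i ∧ dx_j = -dx_j ∧ dx_i and dx_i ∧ dx_i = 0. For each pair (i, j) with i < j, the coefficient of dx_i ∧ dx_j in alpha ∧ beta is (alpha_i * beta_j - alpha_j * beta_i). Collecting: alpha ∧ beta = (2*x) dx ∧ dy + (2*x) dx ∧ dz + (-2*x) dy ∧ dz.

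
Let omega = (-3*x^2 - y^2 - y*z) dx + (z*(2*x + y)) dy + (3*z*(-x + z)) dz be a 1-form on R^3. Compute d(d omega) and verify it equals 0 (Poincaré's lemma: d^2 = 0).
d(d omega) = 0

Step 1: d omega = sum_{i<j} (∂f_j/∂x_i - ∂f_i/∂x_j) dx_i ∧ dx_j:
  coeff of dx ∧ dy: 2*y + 3*z
  coeff of dx ∧ dz: y - 3*z
  coeff of dy ∧ dz: -2*x - y
Step 2: Apply d again to each 2-form coefficient. The only possible 3-form in R^3 is dx ∧ dy ∧ dz, with coefficient
  ∂(coeff of dy∧dz)/∂x - ∂(coeff of dx∧dz)/∂y + ∂(coeff of dx∧dy)/∂z
  = ∂/∂x (-2*x - y) - ∂/∂y (y - 3*z) + ∂/∂z (2*y + 3*z).
Each of these terms simplifies to sums of mixed partials that cancel in pairs. The result is 0 (by equality of mixed partials for smooth functions — Schwarz / Clairaut).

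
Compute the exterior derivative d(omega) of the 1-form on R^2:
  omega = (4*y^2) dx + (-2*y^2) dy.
d(omega) = (-8*y) dx ∧ dy

For a 1-form omega = sum_i f_i dx_i, the exterior derivative is
  d(omega) = sum_{i < j} (∂f_j/∂x_i - ∂f_i/∂x_j) dx_i ∧ dx_j.
  coefficient of dx ∧ dy: ∂f_2/∂x - ∂f_1/∂y = ∂(-2*y^2)/∂x - ∂(4*y^2)/∂y = -8*y
Assembling: d(omega) = (-8*y) dx ∧ dy.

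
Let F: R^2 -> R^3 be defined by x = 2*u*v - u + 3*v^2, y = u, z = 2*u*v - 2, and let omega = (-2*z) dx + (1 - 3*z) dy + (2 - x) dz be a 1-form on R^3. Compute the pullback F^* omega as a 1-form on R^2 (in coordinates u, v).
F^* omega = (-12*u*v^2 - 6*v^3 + 12*v + 3) du + (-12*u^2*v + 2*u^2 - 30*u*v^2 + 12*u + 24*v) dv

Using F^*(f dg) = (f ∘ F) d(g ∘ F), substitute each coordinate x_i by F_i(u, v) in f_i, and replace dx_i by d F_i = (∂F_i/∂u) du + (∂F_i/∂v) dv.
  For the x component: f_1(F) = -4*u*v + 4; d F_1 = (2*v - 1) du + (2*u + 6*v) dv
  For the y component: f_2(F) = -6*u*v + 7; d F_2 = (1) du + (0) dv
  For the z component: f_3(F) = -2*u*v + u - 3*v^2 + 2; d F_3 = (2*v) du + (2*u) dv
Combining and collecting du, dv coefficients:
  coeff of du: -12*u*v^2 - 6*v^3 + 12*v + 3
  coeff of dv: -12*u^2*v + 2*u^2 - 30*u*v^2 + 12*u + 24*v
F^* omega = (-12*u*v^2 - 6*v^3 + 12*v + 3) du + (-12*u^2*v + 2*u^2 - 30*u*v^2 + 12*u + 24*v) dv.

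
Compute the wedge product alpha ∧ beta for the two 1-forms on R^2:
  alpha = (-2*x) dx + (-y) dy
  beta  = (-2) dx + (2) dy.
alpha ∧ beta = (-4*x - 2*y) dx ∧ dy

Distribute the wedge, using dx_i ∧ dx_j = -dx_j ∧ dx_i and dx_i ∧ dx_i = 0. For each pair (i, j) with i < j, the coefficient of dx_i ∧ dx_j in alpha ∧ beta is (alpha_i * beta_j - alpha_j * beta_i). Collecting: alpha ∧ beta = (-4*x - 2*y) dx ∧ dy.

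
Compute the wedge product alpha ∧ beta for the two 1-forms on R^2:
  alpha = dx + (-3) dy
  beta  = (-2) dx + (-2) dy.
alpha ∧ beta = (-8) dx ∧ dy

Distribute the wedge, using dx_i ∧ dx_j = -dx_j ∧ dx_i and dx_i ∧ dx_i = 0. For each pair (i, j) with i < j, the coefficient of dx_i ∧ dx_j in alpha ∧ beta is (alpha_i * beta_j - alpha_j * beta_i). Collecting: alpha ∧ beta = (-8) dx ∧ dy.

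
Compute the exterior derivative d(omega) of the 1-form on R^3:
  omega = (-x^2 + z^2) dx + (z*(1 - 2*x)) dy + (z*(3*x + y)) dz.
d(omega) = (-2*z) dx ∧ dy + (z) dx ∧ dz + (2*x + z - 1) dy ∧ dz

For a 1-form omega = sum_i f_i dx_i, the exterior derivative is
  d(omega) = sum_{i < j} (∂f_j/∂x_i - ∂f_i/∂x_j) dx_i ∧ dx_j.
  coefficient of dx ∧ dy: ∂f_2/∂x - ∂f_1/∂y = ∂(z*(1 - 2*x))/∂x - ∂(-x^2 + z^2)/∂y = -2*z
  coefficient of dx ∧ dz: ∂f_3/∂x - ∂f_1/∂z = ∂(z*(3*x + y))/∂x - ∂(-x^2 + z^2)/∂z = z
  coefficient of dy ∧ dz: ∂f_3/∂y - ∂f_2/∂z = ∂(z*(3*x + y))/∂y - ∂(z*(1 - 2*x))/∂z = 2*x + z - 1
Assembling: d(omega) = (-2*z) dx ∧ dy + (z) dx ∧ dz + (2*x + z - 1) dy ∧ dz.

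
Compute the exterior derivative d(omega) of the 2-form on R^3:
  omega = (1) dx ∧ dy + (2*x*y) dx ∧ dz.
d(omega) = (-2*x) dx ∧ dy ∧ dz

For a 2-form omega = sum_{i<j} g_{ij} dx_i ∧ dx_j, the exterior derivative is
  d(omega) = sum_{i<j} d(g_{ij}) ∧ dx_i ∧ dx_j = sum_{i<j, k} (∂g_{ij}/∂x_k) dx_k ∧ dx_i ∧ dx_j.
Expand each term, using dx_k ∧ dx_i ∧ dx_j = sgn(permutation) dx_{(a)} ∧ dx_{(b)} ∧ dx_{(c)} with (a < b < c) sorted:
  d(2*x*y) includes (∂/∂y)(2*x*y) dy = (2*x) dy, which multiplied by dx ∧ dz gives (-2*x) dx ∧ dy ∧ dz
Collecting like 3-forms: d(omega) = (-2*x) dx ∧ dy ∧ dz.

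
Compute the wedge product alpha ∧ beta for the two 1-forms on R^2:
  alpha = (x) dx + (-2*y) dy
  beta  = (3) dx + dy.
alpha ∧ beta = (x + 6*y) dx ∧ dy

Distribute the wedge, using dx_i ∧ dx_j = -dx_j ∧ dx_i and dx_i ∧ dx_i = 0. For each pair (i, j) with i < j, the coefficient of dx_i ∧ dx_j in alpha ∧ beta is (alpha_i * beta_j - alpha_j * beta_i). Collecting: alpha ∧ beta = (x + 6*y) dx ∧ dy.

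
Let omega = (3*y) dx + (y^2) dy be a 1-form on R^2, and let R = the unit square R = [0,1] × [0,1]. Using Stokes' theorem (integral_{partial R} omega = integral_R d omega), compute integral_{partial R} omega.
integral_(partial R) omega = -3

Stokes: integral_partial_R omega = integral_R d omega with d omega = (∂Q/∂x - ∂P/∂y) dx ∧ dy.
  ∂Q/∂x = 0
  ∂P/∂y = 3
  integrand = ∂Q/∂x - ∂P/∂y = -3.
Integrating over R: integral_0^1 integral_0^1 (-3) dx dy = -3.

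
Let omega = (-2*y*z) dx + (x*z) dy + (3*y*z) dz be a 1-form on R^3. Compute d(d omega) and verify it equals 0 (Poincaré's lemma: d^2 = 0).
d(d omega) = 0

Step 1: d omega = sum_{i<j} (∂f_j/∂x_i - ∂f_i/∂x_j) dx_i ∧ dx_j:
  coeff of dx ∧ dy: 3*z
  coeff of dx ∧ dz: 2*y
  coeff of dy ∧ dz: -x + 3*z
Step 2: Apply d again to each 2-form coefficient. The only possible 3-form in R^3 is dx ∧ dy ∧ dz, with coefficient
  ∂(coeff of dy∧dz)/∂x - ∂(coeff of dx∧dz)/∂y + ∂(coeff of dx∧dy)/∂z
  = ∂/∂x (-x + 3*z) - ∂/∂y (2*y) + ∂/∂z (3*z).
Each of these terms simplifies to sums of mixed partials that cancel in pairs. The result is 0 (by equality of mixed partials for smooth functions — Schwarz / Clairaut).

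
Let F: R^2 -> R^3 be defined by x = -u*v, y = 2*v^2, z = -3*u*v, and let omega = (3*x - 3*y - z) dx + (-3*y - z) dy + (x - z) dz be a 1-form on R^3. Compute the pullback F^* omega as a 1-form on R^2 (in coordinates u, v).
F^* omega = (6*v^2*(-u + v)) du + (6*v*(-u^2 + 3*u*v - 4*v^2)) dv

Using F^*(f dg) = (f ∘ F) d(g ∘ F), substitute each coordinate x_i by F_i(u, v) in f_i, and replace dx_i by d F_i = (∂F_i/∂u) du + (∂F_i/∂v) dv.
  For the x component: f_1(F) = -6*v^2; d F_1 = (-v) du + (-u) dv
  For the y component: f_2(F) = 3*v*(u - 2*v); d F_2 = (0) du + (4*v) dv
  For the z component: f_3(F) = 2*u*v; d F_3 = (-3*v) du + (-3*u) dv
Combining and collecting du, dv coefficients:
  coeff of du: 6*v^2*(-u + v)
  coeff of dv: 6*v*(-u^2 + 3*u*v - 4*v^2)
F^* omega = (6*v^2*(-u + v)) du + (6*v*(-u^2 + 3*u*v - 4*v^2)) dv.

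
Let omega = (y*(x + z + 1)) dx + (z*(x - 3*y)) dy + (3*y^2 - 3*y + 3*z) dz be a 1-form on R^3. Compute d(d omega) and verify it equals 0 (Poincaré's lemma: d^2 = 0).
d(d omega) = 0

Step 1: d omega = sum_{i<j} (∂f_j/∂x_i - ∂f_i/∂x_j) dx_i ∧ dx_j:
  coeff of dx ∧ dy: -x - 1
  coeff of dx ∧ dz: -y
  coeff of dy ∧ dz: -x + 9*y - 3
Step 2: Apply d again to each 2-form coefficient. The only possible 3-form in R^3 is dx ∧ dy ∧ dz, with coefficient
  ∂(coeff of dy∧dz)/∂x - ∂(coeff of dx∧dz)/∂y + ∂(coeff of dx∧dy)/∂z
  = ∂/∂x (-x + 9*y - 3) - ∂/∂y (-y) + ∂/∂z (-x - 1).
Each of these terms simplifies to sums of mixed partials that cancel in pairs. The result is 0 (by equality of mixed partials for smooth functions — Schwarz / Clairaut).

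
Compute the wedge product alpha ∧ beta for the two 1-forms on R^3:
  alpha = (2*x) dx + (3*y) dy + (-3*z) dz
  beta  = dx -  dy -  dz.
alpha ∧ beta = (-2*x - 3*y) dx ∧ dy + (-2*x + 3*z) dx ∧ dz + (-3*y - 3*z) dy ∧ dz

Distribute the wedge, using dx_i ∧ dx_j = -dx_j ∧ dx_i and dx_i ∧ dx_i = 0. For each pair (i, j) with i < j, the coefficient of dx_i ∧ dx_j in alpha ∧ beta is (alpha_i * beta_j - alpha_j * beta_i). Collecting: alpha ∧ beta = (-2*x - 3*y) dx ∧ dy + (-2*x + 3*z) dx ∧ dz + (-3*y - 3*z) dy ∧ dz.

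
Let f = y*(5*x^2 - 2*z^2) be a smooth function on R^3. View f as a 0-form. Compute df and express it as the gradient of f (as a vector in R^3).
df = (10*x*y) dx + (5*x^2 - 2*z^2) dy + (-4*y*z) dz; grad f = (10*x*y, 5*x^2 - 2*z^2, -4*y*z)

For a 0-form f, d f = (∂f/∂x) dx + (∂f/∂y) dy + (∂f/∂z) dz. The components of the vector representation are exactly the entries of grad f in Cartesian coordinates:
  ∂f/∂x = 10*x*y
  ∂f/∂y = 5*x^2 - 2*z^2
  ∂f/∂z = -4*y*z.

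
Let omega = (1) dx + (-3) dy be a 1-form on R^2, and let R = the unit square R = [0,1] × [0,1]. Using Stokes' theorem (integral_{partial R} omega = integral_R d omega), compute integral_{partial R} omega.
integral_(partial R) omega = 0

Stokes: integral_partial_R omega = integral_R d omega with d omega = (∂Q/∂x - ∂P/∂y) dx ∧ dy.
  ∂Q/∂x = 0
  ∂P/∂y = 0
  integrand = ∂Q/∂x - ∂P/∂y = 0.
Integrating over R: integral_0^1 integral_0^1 (0) dx dy = 0.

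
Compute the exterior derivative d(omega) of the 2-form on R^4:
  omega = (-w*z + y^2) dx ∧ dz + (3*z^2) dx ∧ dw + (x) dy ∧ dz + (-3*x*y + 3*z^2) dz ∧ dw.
d(omega) = (1 - 2*y) dx ∧ dy ∧ dz + (-3*y - 7*z) dx ∧ dz ∧ dw + (-3*x) dy ∧ dz ∧ dw

For a 2-form omega = sum_{i<j} g_{ij} dx_i ∧ dx_j, the exterior derivative is
  d(omega) = sum_{i<j} d(g_{ij}) ∧ dx_i ∧ dx_j = sum_{i<j, k} (∂g_{ij}/∂x_k) dx_k ∧ dx_i ∧ dx_j.
Expand each term, using dx_k ∧ dx_i ∧ dx_j = sgn(permutation) dx_{(a)} ∧ dx_{(b)} ∧ dx_{(c)} with (a < b < c) sorted:
  d(-w*z + y^2) includes (∂/∂y)(-w*z + y^2) dy = (2*y) dy, which multiplied by dx ∧ dz gives (-2*y) dx ∧ dy ∧ dz
  d(-w*z + y^2) includes (∂/∂w)(-w*z + y^2) dw = (-z) dw, which multiplied by dx ∧ dz gives (-z) dx ∧ dz ∧ dw
  d(3*z^2) includes (∂/∂z)(3*z^2) dz = (6*z) dz, which multiplied by dx ∧ dw gives (-6*z) dx ∧ dz ∧ dw
  d(x) includes (∂/∂x)(x) dx = (1) dx, which multiplied by dy ∧ dz gives (1) dx ∧ dy ∧ dz
  d(-3*x*y + 3*z^2) includes (∂/∂x)(-3*x*y + 3*z^2) dx = (-3*y) dx, which multiplied by dz ∧ dw gives (-3*y) dx ∧ dz ∧ dw
  d(-3*x*y + 3*z^2) includes (∂/∂y)(-3*x*y + 3*z^2) dy = (-3*x) dy, which multiplied by dz ∧ dw gives (-3*x) dy ∧ dz ∧ dw
Collecting like 3-forms: d(omega) = (1 - 2*y) dx ∧ dy ∧ dz + (-3*y - 7*z) dx ∧ dz ∧ dw + (-3*x) dy ∧ dz ∧ dw.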